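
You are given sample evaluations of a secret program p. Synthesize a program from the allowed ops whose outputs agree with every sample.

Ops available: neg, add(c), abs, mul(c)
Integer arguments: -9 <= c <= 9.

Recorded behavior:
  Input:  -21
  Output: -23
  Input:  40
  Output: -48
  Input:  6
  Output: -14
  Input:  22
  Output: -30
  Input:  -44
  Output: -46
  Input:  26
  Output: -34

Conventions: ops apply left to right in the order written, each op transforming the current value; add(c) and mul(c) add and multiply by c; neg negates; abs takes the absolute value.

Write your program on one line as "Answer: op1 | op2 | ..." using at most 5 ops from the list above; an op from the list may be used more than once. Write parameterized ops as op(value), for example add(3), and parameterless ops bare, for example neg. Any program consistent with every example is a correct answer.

neg | add(-3) | abs | neg | add(-5)

Check, running the answer program on each example:
  -21 -> 21 -> 18 -> 18 -> -18 -> -23
  40 -> -40 -> -43 -> 43 -> -43 -> -48
  6 -> -6 -> -9 -> 9 -> -9 -> -14
  22 -> -22 -> -25 -> 25 -> -25 -> -30
  -44 -> 44 -> 41 -> 41 -> -41 -> -46
  26 -> -26 -> -29 -> 29 -> -29 -> -34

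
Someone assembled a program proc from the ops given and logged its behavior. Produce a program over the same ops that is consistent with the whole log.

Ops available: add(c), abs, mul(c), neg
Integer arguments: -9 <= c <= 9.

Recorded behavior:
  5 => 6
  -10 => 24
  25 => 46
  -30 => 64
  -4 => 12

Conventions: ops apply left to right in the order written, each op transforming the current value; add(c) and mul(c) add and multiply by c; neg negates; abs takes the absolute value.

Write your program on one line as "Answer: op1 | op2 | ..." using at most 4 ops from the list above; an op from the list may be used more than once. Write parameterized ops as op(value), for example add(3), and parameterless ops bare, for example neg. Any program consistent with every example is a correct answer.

neg | add(2) | mul(2) | abs

Check, running the answer program on each example:
  5 -> -5 -> -3 -> -6 -> 6
  -10 -> 10 -> 12 -> 24 -> 24
  25 -> -25 -> -23 -> -46 -> 46
  -30 -> 30 -> 32 -> 64 -> 64
  -4 -> 4 -> 6 -> 12 -> 12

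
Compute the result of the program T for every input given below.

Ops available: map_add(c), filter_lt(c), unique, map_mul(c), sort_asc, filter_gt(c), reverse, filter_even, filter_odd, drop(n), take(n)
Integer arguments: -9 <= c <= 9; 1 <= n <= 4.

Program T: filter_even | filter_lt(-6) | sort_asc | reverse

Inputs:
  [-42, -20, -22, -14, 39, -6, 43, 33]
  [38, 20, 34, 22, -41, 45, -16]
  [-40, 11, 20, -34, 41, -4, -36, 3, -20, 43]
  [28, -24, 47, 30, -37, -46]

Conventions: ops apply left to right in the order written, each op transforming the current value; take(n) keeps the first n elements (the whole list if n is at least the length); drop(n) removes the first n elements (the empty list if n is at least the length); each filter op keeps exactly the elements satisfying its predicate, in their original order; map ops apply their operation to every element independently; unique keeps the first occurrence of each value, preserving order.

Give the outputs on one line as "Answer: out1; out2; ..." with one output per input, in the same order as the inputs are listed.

[-14, -20, -22, -42]; [-16]; [-20, -34, -36, -40]; [-24, -46]

Execution, op by op:
  [-42, -20, -22, -14, 39, -6, 43, 33] -> [-42, -20, -22, -14, -6] -> [-42, -20, -22, -14] -> [-42, -22, -20, -14] -> [-14, -20, -22, -42]
  [38, 20, 34, 22, -41, 45, -16] -> [38, 20, 34, 22, -16] -> [-16] -> [-16] -> [-16]
  [-40, 11, 20, -34, 41, -4, -36, 3, -20, 43] -> [-40, 20, -34, -4, -36, -20] -> [-40, -34, -36, -20] -> [-40, -36, -34, -20] -> [-20, -34, -36, -40]
  [28, -24, 47, 30, -37, -46] -> [28, -24, 30, -46] -> [-24, -46] -> [-46, -24] -> [-24, -46]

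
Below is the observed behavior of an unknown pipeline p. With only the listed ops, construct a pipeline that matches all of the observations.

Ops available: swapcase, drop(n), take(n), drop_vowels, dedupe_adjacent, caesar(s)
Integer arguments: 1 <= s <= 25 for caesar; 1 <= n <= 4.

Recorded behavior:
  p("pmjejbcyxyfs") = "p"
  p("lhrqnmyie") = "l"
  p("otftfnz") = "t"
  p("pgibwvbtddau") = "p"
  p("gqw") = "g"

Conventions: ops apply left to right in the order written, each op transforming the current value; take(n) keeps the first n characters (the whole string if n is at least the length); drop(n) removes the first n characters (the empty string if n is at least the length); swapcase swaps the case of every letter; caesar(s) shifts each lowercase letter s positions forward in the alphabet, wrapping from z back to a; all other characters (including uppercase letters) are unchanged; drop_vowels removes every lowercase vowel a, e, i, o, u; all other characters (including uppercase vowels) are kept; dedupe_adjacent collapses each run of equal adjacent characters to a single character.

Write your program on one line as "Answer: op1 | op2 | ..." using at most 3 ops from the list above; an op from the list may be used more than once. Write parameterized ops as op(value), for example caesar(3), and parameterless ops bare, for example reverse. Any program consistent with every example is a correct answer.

drop_vowels | take(1)

Check, running the answer program on each example:
  "pmjejbcyxyfs" -> "pmjjbcyxyfs" -> "p"
  "lhrqnmyie" -> "lhrqnmy" -> "l"
  "otftfnz" -> "tftfnz" -> "t"
  "pgibwvbtddau" -> "pgbwvbtdd" -> "p"
  "gqw" -> "gqw" -> "g"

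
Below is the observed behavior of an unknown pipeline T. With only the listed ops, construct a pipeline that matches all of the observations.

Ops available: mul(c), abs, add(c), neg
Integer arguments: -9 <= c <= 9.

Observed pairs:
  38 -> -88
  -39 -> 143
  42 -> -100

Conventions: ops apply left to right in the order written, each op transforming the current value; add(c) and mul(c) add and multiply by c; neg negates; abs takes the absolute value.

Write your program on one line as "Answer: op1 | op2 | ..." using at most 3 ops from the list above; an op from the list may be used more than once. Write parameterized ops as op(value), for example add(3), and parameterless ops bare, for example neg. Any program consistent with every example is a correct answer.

add(-6) | mul(-3) | add(8)

Check, running the answer program on each example:
  38 -> 32 -> -96 -> -88
  -39 -> -45 -> 135 -> 143
  42 -> 36 -> -108 -> -100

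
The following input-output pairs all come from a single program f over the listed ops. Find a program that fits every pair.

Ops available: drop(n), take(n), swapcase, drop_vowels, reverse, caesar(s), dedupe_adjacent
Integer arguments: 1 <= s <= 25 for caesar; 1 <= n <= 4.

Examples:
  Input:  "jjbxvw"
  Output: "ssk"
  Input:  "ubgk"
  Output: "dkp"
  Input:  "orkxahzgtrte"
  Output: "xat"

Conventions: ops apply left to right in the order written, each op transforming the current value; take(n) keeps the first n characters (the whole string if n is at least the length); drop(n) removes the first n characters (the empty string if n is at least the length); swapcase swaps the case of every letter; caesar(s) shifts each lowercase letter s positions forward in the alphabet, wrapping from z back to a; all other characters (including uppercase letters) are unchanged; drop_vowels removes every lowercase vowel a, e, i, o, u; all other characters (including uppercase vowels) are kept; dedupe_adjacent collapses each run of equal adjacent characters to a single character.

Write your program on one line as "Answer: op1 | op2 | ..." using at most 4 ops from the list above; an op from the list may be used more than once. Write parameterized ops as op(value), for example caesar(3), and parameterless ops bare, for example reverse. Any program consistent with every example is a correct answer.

take(4) | take(3) | caesar(14) | caesar(21)

Check, running the answer program on each example:
  "jjbxvw" -> "jjbx" -> "jjb" -> "xxp" -> "ssk"
  "ubgk" -> "ubgk" -> "ubg" -> "ipu" -> "dkp"
  "orkxahzgtrte" -> "orkx" -> "ork" -> "cfy" -> "xat"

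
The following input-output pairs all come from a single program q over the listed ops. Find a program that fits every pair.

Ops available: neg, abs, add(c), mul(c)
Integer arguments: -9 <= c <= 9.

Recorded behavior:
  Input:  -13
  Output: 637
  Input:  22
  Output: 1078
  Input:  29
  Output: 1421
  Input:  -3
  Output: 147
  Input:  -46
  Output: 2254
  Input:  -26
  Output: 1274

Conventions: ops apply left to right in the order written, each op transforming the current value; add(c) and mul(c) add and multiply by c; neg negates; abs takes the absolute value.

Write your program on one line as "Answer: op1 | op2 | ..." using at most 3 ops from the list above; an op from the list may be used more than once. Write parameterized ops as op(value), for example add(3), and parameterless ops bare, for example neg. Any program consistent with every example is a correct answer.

abs | mul(-7) | mul(-7)

Check, running the answer program on each example:
  -13 -> 13 -> -91 -> 637
  22 -> 22 -> -154 -> 1078
  29 -> 29 -> -203 -> 1421
  -3 -> 3 -> -21 -> 147
  -46 -> 46 -> -322 -> 2254
  -26 -> 26 -> -182 -> 1274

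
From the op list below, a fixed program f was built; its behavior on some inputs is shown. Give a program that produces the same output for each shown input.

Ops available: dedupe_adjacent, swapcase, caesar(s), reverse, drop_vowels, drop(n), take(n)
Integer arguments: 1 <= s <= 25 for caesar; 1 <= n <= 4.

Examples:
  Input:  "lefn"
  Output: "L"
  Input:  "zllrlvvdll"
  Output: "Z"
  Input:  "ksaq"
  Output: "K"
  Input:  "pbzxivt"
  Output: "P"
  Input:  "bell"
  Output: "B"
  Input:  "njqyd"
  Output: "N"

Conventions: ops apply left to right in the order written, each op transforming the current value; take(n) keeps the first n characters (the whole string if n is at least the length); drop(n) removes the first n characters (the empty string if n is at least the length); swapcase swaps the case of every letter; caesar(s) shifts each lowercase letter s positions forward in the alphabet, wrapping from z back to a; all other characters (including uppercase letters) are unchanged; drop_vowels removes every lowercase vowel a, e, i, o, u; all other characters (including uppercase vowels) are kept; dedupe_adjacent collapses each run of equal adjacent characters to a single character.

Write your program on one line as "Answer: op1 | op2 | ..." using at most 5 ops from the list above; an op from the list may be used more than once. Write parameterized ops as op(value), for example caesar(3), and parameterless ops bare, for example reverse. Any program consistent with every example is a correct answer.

drop_vowels | reverse | swapcase | reverse | take(1)

Check, running the answer program on each example:
  "lefn" -> "lfn" -> "nfl" -> "NFL" -> "LFN" -> "L"
  "zllrlvvdll" -> "zllrlvvdll" -> "lldvvlrllz" -> "LLDVVLRLLZ" -> "ZLLRLVVDLL" -> "Z"
  "ksaq" -> "ksq" -> "qsk" -> "QSK" -> "KSQ" -> "K"
  "pbzxivt" -> "pbzxvt" -> "tvxzbp" -> "TVXZBP" -> "PBZXVT" -> "P"
  "bell" -> "bll" -> "llb" -> "LLB" -> "BLL" -> "B"
  "njqyd" -> "njqyd" -> "dyqjn" -> "DYQJN" -> "NJQYD" -> "N"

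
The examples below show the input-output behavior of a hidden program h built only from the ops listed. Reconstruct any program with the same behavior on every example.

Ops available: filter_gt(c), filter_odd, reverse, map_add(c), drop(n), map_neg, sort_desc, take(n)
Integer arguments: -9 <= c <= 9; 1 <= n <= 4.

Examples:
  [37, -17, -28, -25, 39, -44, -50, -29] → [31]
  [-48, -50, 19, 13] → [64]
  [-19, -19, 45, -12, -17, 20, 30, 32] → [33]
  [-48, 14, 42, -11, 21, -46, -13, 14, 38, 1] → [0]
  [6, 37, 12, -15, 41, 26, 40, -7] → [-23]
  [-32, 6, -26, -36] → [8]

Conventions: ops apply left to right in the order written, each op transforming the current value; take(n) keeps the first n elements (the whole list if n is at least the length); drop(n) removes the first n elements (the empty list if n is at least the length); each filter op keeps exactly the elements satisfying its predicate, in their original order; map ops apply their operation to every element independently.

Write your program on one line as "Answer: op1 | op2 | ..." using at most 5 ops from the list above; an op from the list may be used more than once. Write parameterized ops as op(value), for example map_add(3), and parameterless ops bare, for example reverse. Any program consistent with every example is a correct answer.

take(2) | map_add(-5) | map_add(-9) | map_neg | drop(1)

Check, running the answer program on each example:
  [37, -17, -28, -25, 39, -44, -50, -29] -> [37, -17] -> [32, -22] -> [23, -31] -> [-23, 31] -> [31]
  [-48, -50, 19, 13] -> [-48, -50] -> [-53, -55] -> [-62, -64] -> [62, 64] -> [64]
  [-19, -19, 45, -12, -17, 20, 30, 32] -> [-19, -19] -> [-24, -24] -> [-33, -33] -> [33, 33] -> [33]
  [-48, 14, 42, -11, 21, -46, -13, 14, 38, 1] -> [-48, 14] -> [-53, 9] -> [-62, 0] -> [62, 0] -> [0]
  [6, 37, 12, -15, 41, 26, 40, -7] -> [6, 37] -> [1, 32] -> [-8, 23] -> [8, -23] -> [-23]
  [-32, 6, -26, -36] -> [-32, 6] -> [-37, 1] -> [-46, -8] -> [46, 8] -> [8]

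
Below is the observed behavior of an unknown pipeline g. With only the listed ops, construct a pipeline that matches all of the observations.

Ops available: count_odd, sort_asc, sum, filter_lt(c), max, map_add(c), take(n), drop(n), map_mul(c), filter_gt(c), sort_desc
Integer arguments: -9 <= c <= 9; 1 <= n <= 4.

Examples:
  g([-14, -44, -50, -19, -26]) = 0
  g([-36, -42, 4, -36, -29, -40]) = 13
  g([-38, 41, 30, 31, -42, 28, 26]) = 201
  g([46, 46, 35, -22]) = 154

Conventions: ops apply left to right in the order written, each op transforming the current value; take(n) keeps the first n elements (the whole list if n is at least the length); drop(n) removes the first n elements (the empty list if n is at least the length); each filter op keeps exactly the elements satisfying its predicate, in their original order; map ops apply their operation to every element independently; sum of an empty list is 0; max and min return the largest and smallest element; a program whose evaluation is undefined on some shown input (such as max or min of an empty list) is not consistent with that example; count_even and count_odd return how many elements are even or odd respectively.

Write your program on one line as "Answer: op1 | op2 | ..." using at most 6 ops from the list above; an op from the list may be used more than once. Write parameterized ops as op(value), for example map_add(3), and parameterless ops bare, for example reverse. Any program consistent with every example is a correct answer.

filter_gt(-8) | map_add(3) | map_add(6) | sort_asc | sum

Check, running the answer program on each example:
  [-14, -44, -50, -19, -26] -> [] -> [] -> [] -> [] -> 0
  [-36, -42, 4, -36, -29, -40] -> [4] -> [7] -> [13] -> [13] -> 13
  [-38, 41, 30, 31, -42, 28, 26] -> [41, 30, 31, 28, 26] -> [44, 33, 34, 31, 29] -> [50, 39, 40, 37, 35] -> [35, 37, 39, 40, 50] -> 201
  [46, 46, 35, -22] -> [46, 46, 35] -> [49, 49, 38] -> [55, 55, 44] -> [44, 55, 55] -> 154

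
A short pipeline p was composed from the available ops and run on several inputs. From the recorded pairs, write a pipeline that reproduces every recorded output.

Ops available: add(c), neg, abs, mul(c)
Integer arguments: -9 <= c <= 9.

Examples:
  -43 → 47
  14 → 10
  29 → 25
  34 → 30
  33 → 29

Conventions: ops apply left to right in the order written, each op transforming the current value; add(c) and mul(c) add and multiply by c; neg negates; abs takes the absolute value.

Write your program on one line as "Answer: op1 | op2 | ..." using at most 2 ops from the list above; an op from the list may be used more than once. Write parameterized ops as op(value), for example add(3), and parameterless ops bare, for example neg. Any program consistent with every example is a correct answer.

add(-4) | abs

Check, running the answer program on each example:
  -43 -> -47 -> 47
  14 -> 10 -> 10
  29 -> 25 -> 25
  34 -> 30 -> 30
  33 -> 29 -> 29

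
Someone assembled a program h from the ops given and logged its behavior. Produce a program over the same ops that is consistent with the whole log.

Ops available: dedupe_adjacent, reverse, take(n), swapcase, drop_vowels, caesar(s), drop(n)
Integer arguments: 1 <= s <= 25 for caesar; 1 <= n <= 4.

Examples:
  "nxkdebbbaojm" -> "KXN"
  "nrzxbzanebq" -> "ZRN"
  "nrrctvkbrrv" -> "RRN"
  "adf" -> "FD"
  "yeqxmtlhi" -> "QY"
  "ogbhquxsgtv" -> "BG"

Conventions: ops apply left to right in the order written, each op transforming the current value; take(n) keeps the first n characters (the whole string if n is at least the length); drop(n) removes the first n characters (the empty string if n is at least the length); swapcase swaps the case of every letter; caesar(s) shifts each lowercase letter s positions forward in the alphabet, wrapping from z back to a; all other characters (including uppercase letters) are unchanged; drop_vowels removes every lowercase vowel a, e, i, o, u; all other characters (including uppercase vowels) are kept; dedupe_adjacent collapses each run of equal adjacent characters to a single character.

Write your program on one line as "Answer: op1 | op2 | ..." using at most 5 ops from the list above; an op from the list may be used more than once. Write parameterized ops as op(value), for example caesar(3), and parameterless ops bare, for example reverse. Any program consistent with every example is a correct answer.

take(4) | take(3) | drop_vowels | reverse | swapcase

Check, running the answer program on each example:
  "nxkdebbbaojm" -> "nxkd" -> "nxk" -> "nxk" -> "kxn" -> "KXN"
  "nrzxbzanebq" -> "nrzx" -> "nrz" -> "nrz" -> "zrn" -> "ZRN"
  "nrrctvkbrrv" -> "nrrc" -> "nrr" -> "nrr" -> "rrn" -> "RRN"
  "adf" -> "adf" -> "adf" -> "df" -> "fd" -> "FD"
  "yeqxmtlhi" -> "yeqx" -> "yeq" -> "yq" -> "qy" -> "QY"
  "ogbhquxsgtv" -> "ogbh" -> "ogb" -> "gb" -> "bg" -> "BG"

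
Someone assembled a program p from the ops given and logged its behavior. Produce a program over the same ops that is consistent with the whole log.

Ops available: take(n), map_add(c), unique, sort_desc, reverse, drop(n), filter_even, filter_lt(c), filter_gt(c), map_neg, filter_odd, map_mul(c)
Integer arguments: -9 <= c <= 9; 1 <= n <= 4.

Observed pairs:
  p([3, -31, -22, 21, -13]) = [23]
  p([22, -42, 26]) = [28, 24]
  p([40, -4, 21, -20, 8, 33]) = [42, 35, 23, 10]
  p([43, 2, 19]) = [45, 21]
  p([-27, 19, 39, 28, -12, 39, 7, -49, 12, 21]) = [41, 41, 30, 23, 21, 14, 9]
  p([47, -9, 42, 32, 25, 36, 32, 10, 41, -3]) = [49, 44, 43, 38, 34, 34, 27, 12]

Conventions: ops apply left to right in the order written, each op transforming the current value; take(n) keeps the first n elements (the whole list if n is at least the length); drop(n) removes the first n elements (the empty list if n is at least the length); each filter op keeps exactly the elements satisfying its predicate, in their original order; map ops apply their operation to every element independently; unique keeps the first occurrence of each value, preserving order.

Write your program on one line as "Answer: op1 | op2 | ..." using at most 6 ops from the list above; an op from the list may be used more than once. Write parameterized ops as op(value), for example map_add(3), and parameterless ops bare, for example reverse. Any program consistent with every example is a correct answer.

map_add(-4) | filter_gt(0) | map_add(-3) | map_add(9) | sort_desc

Check, running the answer program on each example:
  [3, -31, -22, 21, -13] -> [-1, -35, -26, 17, -17] -> [17] -> [14] -> [23] -> [23]
  [22, -42, 26] -> [18, -46, 22] -> [18, 22] -> [15, 19] -> [24, 28] -> [28, 24]
  [40, -4, 21, -20, 8, 33] -> [36, -8, 17, -24, 4, 29] -> [36, 17, 4, 29] -> [33, 14, 1, 26] -> [42, 23, 10, 35] -> [42, 35, 23, 10]
  [43, 2, 19] -> [39, -2, 15] -> [39, 15] -> [36, 12] -> [45, 21] -> [45, 21]
  [-27, 19, 39, 28, -12, 39, 7, -49, 12, 21] -> [-31, 15, 35, 24, -16, 35, 3, -53, 8, 17] -> [15, 35, 24, 35, 3, 8, 17] -> [12, 32, 21, 32, 0, 5, 14] -> [21, 41, 30, 41, 9, 14, 23] -> [41, 41, 30, 23, 21, 14, 9]
  [47, -9, 42, 32, 25, 36, 32, 10, 41, -3] -> [43, -13, 38, 28, 21, 32, 28, 6, 37, -7] -> [43, 38, 28, 21, 32, 28, 6, 37] -> [40, 35, 25, 18, 29, 25, 3, 34] -> [49, 44, 34, 27, 38, 34, 12, 43] -> [49, 44, 43, 38, 34, 34, 27, 12]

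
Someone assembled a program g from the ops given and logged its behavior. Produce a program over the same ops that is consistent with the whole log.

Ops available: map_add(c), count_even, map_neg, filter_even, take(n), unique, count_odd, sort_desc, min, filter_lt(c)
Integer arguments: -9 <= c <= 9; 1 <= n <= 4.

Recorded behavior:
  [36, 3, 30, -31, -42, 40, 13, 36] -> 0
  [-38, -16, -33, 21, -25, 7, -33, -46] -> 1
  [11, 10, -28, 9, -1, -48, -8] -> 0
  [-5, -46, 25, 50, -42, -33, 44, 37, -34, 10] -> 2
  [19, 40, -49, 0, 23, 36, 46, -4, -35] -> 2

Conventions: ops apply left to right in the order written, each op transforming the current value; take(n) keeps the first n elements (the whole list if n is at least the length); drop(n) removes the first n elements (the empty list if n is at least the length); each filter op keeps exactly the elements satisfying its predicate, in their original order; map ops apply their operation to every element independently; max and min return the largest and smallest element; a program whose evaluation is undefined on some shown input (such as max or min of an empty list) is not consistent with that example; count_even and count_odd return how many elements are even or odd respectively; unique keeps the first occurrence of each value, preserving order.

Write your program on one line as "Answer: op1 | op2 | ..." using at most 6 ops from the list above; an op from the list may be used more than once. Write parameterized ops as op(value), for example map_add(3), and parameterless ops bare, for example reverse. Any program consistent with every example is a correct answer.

map_neg | map_add(8) | sort_desc | filter_lt(-7) | count_odd

Check, running the answer program on each example:
  [36, 3, 30, -31, -42, 40, 13, 36] -> [-36, -3, -30, 31, 42, -40, -13, -36] -> [-28, 5, -22, 39, 50, -32, -5, -28] -> [50, 39, 5, -5, -22, -28, -28, -32] -> [-22, -28, -28, -32] -> 0
  [-38, -16, -33, 21, -25, 7, -33, -46] -> [38, 16, 33, -21, 25, -7, 33, 46] -> [46, 24, 41, -13, 33, 1, 41, 54] -> [54, 46, 41, 41, 33, 24, 1, -13] -> [-13] -> 1
  [11, 10, -28, 9, -1, -48, -8] -> [-11, -10, 28, -9, 1, 48, 8] -> [-3, -2, 36, -1, 9, 56, 16] -> [56, 36, 16, 9, -1, -2, -3] -> [] -> 0
  [-5, -46, 25, 50, -42, -33, 44, 37, -34, 10] -> [5, 46, -25, -50, 42, 33, -44, -37, 34, -10] -> [13, 54, -17, -42, 50, 41, -36, -29, 42, -2] -> [54, 50, 42, 41, 13, -2, -17, -29, -36, -42] -> [-17, -29, -36, -42] -> 2
  [19, 40, -49, 0, 23, 36, 46, -4, -35] -> [-19, -40, 49, 0, -23, -36, -46, 4, 35] -> [-11, -32, 57, 8, -15, -28, -38, 12, 43] -> [57, 43, 12, 8, -11, -15, -28, -32, -38] -> [-11, -15, -28, -32, -38] -> 2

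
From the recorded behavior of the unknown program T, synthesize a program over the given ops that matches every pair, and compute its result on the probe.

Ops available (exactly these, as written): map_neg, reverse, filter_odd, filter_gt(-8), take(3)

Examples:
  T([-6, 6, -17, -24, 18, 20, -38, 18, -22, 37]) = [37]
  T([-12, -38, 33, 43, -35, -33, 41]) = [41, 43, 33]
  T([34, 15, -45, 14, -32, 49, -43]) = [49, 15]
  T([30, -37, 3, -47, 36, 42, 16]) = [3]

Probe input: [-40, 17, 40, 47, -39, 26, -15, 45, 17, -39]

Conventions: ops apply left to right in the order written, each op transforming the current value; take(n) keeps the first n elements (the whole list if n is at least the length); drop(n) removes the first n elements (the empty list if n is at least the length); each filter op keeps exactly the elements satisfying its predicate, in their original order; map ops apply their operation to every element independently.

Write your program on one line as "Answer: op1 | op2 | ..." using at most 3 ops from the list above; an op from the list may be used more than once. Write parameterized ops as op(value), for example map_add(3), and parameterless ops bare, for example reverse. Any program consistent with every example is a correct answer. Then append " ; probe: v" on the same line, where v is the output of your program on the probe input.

reverse | filter_odd | filter_gt(-8) ; probe: [17, 45, 47, 17]

Check, running the answer program on each example:
  [-6, 6, -17, -24, 18, 20, -38, 18, -22, 37] -> [37, -22, 18, -38, 20, 18, -24, -17, 6, -6] -> [37, -17] -> [37]
  [-12, -38, 33, 43, -35, -33, 41] -> [41, -33, -35, 43, 33, -38, -12] -> [41, -33, -35, 43, 33] -> [41, 43, 33]
  [34, 15, -45, 14, -32, 49, -43] -> [-43, 49, -32, 14, -45, 15, 34] -> [-43, 49, -45, 15] -> [49, 15]
  [30, -37, 3, -47, 36, 42, 16] -> [16, 42, 36, -47, 3, -37, 30] -> [-47, 3, -37] -> [3]
  probe: [-40, 17, 40, 47, -39, 26, -15, 45, 17, -39] -> [-39, 17, 45, -15, 26, -39, 47, 40, 17, -40] -> [-39, 17, 45, -15, -39, 47, 17] -> [17, 45, 47, 17]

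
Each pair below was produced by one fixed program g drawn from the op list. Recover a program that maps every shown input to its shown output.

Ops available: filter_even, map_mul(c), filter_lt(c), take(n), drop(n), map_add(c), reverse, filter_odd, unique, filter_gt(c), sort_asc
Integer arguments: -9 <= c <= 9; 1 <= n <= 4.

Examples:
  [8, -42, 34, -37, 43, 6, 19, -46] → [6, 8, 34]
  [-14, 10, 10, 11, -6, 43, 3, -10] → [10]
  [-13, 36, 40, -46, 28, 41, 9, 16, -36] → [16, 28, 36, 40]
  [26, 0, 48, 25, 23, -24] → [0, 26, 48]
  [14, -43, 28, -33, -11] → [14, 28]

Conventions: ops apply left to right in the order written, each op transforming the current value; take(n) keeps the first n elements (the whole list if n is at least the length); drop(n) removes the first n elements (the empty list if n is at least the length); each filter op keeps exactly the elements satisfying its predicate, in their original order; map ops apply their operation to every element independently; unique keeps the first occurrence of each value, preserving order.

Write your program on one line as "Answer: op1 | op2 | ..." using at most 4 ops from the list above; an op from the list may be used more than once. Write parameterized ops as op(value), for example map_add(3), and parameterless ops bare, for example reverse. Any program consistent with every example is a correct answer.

filter_even | sort_asc | filter_gt(-2) | unique

Check, running the answer program on each example:
  [8, -42, 34, -37, 43, 6, 19, -46] -> [8, -42, 34, 6, -46] -> [-46, -42, 6, 8, 34] -> [6, 8, 34] -> [6, 8, 34]
  [-14, 10, 10, 11, -6, 43, 3, -10] -> [-14, 10, 10, -6, -10] -> [-14, -10, -6, 10, 10] -> [10, 10] -> [10]
  [-13, 36, 40, -46, 28, 41, 9, 16, -36] -> [36, 40, -46, 28, 16, -36] -> [-46, -36, 16, 28, 36, 40] -> [16, 28, 36, 40] -> [16, 28, 36, 40]
  [26, 0, 48, 25, 23, -24] -> [26, 0, 48, -24] -> [-24, 0, 26, 48] -> [0, 26, 48] -> [0, 26, 48]
  [14, -43, 28, -33, -11] -> [14, 28] -> [14, 28] -> [14, 28] -> [14, 28]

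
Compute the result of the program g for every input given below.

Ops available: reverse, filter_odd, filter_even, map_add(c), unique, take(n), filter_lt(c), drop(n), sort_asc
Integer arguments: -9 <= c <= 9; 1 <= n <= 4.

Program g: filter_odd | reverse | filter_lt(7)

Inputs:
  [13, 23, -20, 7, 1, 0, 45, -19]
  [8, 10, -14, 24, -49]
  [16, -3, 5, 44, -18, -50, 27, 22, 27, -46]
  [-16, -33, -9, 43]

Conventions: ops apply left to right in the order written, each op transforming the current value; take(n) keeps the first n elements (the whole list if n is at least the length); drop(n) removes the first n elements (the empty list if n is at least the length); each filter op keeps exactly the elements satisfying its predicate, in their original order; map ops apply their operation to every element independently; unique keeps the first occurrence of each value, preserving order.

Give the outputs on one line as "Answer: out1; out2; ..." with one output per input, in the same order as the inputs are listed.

Execution, op by op:
  [13, 23, -20, 7, 1, 0, 45, -19] -> [13, 23, 7, 1, 45, -19] -> [-19, 45, 1, 7, 23, 13] -> [-19, 1]
  [8, 10, -14, 24, -49] -> [-49] -> [-49] -> [-49]
  [16, -3, 5, 44, -18, -50, 27, 22, 27, -46] -> [-3, 5, 27, 27] -> [27, 27, 5, -3] -> [5, -3]
  [-16, -33, -9, 43] -> [-33, -9, 43] -> [43, -9, -33] -> [-9, -33]

[-19, 1]; [-49]; [5, -3]; [-9, -33]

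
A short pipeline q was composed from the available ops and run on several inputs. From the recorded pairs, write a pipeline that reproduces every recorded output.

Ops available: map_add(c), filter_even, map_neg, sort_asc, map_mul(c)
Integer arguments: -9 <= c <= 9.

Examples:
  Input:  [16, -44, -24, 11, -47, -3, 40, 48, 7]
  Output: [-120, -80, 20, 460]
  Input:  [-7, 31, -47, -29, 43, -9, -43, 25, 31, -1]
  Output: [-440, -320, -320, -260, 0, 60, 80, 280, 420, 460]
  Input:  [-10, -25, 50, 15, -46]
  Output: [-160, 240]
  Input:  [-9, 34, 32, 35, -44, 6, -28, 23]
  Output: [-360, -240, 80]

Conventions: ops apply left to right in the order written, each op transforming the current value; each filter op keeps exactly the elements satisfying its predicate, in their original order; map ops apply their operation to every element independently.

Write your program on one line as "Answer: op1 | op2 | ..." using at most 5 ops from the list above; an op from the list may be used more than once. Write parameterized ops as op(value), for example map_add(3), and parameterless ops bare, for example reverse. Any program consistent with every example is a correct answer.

map_mul(-5) | map_add(-5) | filter_even | map_mul(2) | sort_asc

Check, running the answer program on each example:
  [16, -44, -24, 11, -47, -3, 40, 48, 7] -> [-80, 220, 120, -55, 235, 15, -200, -240, -35] -> [-85, 215, 115, -60, 230, 10, -205, -245, -40] -> [-60, 230, 10, -40] -> [-120, 460, 20, -80] -> [-120, -80, 20, 460]
  [-7, 31, -47, -29, 43, -9, -43, 25, 31, -1] -> [35, -155, 235, 145, -215, 45, 215, -125, -155, 5] -> [30, -160, 230, 140, -220, 40, 210, -130, -160, 0] -> [30, -160, 230, 140, -220, 40, 210, -130, -160, 0] -> [60, -320, 460, 280, -440, 80, 420, -260, -320, 0] -> [-440, -320, -320, -260, 0, 60, 80, 280, 420, 460]
  [-10, -25, 50, 15, -46] -> [50, 125, -250, -75, 230] -> [45, 120, -255, -80, 225] -> [120, -80] -> [240, -160] -> [-160, 240]
  [-9, 34, 32, 35, -44, 6, -28, 23] -> [45, -170, -160, -175, 220, -30, 140, -115] -> [40, -175, -165, -180, 215, -35, 135, -120] -> [40, -180, -120] -> [80, -360, -240] -> [-360, -240, 80]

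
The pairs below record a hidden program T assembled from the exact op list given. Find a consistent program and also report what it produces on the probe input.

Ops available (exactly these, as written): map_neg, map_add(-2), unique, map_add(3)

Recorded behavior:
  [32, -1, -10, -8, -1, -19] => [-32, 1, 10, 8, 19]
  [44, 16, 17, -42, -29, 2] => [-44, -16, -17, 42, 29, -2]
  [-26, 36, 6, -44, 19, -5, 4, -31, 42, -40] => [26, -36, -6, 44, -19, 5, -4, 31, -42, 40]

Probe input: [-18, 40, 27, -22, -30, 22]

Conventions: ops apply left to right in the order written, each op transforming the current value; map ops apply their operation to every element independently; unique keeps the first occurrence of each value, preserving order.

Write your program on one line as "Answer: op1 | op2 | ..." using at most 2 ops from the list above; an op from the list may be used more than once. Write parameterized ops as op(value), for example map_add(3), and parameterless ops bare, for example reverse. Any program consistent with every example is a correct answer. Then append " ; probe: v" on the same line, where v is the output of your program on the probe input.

unique | map_neg ; probe: [18, -40, -27, 22, 30, -22]

Check, running the answer program on each example:
  [32, -1, -10, -8, -1, -19] -> [32, -1, -10, -8, -19] -> [-32, 1, 10, 8, 19]
  [44, 16, 17, -42, -29, 2] -> [44, 16, 17, -42, -29, 2] -> [-44, -16, -17, 42, 29, -2]
  [-26, 36, 6, -44, 19, -5, 4, -31, 42, -40] -> [-26, 36, 6, -44, 19, -5, 4, -31, 42, -40] -> [26, -36, -6, 44, -19, 5, -4, 31, -42, 40]
  probe: [-18, 40, 27, -22, -30, 22] -> [-18, 40, 27, -22, -30, 22] -> [18, -40, -27, 22, 30, -22]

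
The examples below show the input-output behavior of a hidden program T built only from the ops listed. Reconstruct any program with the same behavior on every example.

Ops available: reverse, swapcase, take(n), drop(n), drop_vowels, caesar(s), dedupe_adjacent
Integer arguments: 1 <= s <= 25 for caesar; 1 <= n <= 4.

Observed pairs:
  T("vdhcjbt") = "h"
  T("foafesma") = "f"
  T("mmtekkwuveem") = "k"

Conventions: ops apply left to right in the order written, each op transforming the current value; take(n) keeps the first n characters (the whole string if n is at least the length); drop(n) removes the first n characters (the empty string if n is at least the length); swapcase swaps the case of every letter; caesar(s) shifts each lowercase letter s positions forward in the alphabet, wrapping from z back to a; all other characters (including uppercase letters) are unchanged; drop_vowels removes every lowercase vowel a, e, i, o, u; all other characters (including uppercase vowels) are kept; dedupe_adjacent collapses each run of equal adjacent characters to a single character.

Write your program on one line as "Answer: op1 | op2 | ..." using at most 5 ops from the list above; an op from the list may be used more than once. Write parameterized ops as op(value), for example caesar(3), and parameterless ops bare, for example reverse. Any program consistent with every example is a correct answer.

dedupe_adjacent | drop(2) | drop_vowels | take(1)

Check, running the answer program on each example:
  "vdhcjbt" -> "vdhcjbt" -> "hcjbt" -> "hcjbt" -> "h"
  "foafesma" -> "foafesma" -> "afesma" -> "fsm" -> "f"
  "mmtekkwuveem" -> "mtekwuvem" -> "ekwuvem" -> "kwvm" -> "k"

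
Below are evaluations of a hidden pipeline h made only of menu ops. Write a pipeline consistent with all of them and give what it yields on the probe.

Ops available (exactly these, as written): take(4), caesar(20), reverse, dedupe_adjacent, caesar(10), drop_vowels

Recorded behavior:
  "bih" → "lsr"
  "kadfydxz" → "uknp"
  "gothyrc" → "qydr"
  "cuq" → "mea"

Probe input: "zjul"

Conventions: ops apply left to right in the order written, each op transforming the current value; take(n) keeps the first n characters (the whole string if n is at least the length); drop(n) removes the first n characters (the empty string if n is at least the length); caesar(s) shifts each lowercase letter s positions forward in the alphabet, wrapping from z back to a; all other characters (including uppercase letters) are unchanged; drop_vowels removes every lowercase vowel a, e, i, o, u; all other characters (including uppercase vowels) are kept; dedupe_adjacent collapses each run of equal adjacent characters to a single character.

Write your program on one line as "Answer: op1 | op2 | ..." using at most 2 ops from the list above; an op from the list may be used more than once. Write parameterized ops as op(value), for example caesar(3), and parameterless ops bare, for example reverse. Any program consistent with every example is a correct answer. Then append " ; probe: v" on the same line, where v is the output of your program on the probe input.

take(4) | caesar(10) ; probe: "jtev"

Check, running the answer program on each example:
  "bih" -> "bih" -> "lsr"
  "kadfydxz" -> "kadf" -> "uknp"
  "gothyrc" -> "goth" -> "qydr"
  "cuq" -> "cuq" -> "mea"
  probe: "zjul" -> "zjul" -> "jtev"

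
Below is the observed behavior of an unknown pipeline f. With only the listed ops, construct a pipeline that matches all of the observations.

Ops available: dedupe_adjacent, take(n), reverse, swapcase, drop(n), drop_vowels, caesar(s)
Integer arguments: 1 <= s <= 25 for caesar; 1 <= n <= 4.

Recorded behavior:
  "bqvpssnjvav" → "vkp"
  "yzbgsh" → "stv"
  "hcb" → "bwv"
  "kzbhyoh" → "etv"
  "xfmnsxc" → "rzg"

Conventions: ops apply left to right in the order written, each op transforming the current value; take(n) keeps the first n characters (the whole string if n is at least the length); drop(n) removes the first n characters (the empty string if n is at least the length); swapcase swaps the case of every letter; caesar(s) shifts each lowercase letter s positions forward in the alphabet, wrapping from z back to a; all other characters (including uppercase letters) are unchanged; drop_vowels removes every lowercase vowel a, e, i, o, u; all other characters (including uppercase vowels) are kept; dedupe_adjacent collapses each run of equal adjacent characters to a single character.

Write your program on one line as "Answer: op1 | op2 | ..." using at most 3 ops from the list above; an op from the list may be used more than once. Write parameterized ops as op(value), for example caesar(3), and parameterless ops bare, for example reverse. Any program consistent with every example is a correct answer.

take(3) | caesar(20)

Check, running the answer program on each example:
  "bqvpssnjvav" -> "bqv" -> "vkp"
  "yzbgsh" -> "yzb" -> "stv"
  "hcb" -> "hcb" -> "bwv"
  "kzbhyoh" -> "kzb" -> "etv"
  "xfmnsxc" -> "xfm" -> "rzg"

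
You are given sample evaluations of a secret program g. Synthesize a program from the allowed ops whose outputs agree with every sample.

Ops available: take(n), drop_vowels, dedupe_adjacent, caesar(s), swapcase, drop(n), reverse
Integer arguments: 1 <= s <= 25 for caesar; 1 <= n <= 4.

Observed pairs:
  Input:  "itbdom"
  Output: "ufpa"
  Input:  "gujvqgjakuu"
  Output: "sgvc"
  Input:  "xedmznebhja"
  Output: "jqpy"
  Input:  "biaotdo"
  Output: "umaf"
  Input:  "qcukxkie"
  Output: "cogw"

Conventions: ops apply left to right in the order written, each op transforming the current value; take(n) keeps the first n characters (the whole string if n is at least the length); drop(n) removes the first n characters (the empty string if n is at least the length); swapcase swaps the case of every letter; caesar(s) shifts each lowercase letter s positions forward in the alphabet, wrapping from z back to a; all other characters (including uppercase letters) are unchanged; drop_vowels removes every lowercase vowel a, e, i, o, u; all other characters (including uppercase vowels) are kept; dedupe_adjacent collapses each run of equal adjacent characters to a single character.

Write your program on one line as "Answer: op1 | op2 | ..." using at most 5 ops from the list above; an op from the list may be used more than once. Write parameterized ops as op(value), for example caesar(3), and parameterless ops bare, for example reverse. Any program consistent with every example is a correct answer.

caesar(19) | drop_vowels | caesar(19) | dedupe_adjacent | take(4)

Check, running the answer program on each example:
  "itbdom" -> "bmuwhf" -> "bmwhf" -> "ufpay" -> "ufpay" -> "ufpa"
  "gujvqgjakuu" -> "zncojzctdnn" -> "zncjzctdnn" -> "sgvcsvmwgg" -> "sgvcsvmwg" -> "sgvc"
  "xedmznebhja" -> "qxwfsgxuact" -> "qxwfsgxct" -> "jqpylzqvm" -> "jqpylzqvm" -> "jqpy"
  "biaotdo" -> "ubthmwh" -> "bthmwh" -> "umafpa" -> "umafpa" -> "umaf"
  "qcukxkie" -> "jvndqdbx" -> "jvndqdbx" -> "cogwjwuq" -> "cogwjwuq" -> "cogw"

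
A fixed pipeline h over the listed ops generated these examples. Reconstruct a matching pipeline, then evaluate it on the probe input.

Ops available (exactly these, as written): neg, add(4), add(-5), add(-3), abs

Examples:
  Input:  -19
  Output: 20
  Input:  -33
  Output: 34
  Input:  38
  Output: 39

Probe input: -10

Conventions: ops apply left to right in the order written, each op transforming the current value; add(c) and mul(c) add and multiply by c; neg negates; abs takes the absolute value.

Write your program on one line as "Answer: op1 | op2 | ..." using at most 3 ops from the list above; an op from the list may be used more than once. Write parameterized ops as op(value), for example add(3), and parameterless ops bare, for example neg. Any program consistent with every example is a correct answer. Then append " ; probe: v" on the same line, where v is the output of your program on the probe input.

abs | add(-3) | add(4) ; probe: 11

Check, running the answer program on each example:
  -19 -> 19 -> 16 -> 20
  -33 -> 33 -> 30 -> 34
  38 -> 38 -> 35 -> 39
  probe: -10 -> 10 -> 7 -> 11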